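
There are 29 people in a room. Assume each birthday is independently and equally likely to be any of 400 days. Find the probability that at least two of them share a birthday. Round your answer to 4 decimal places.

0.6465

It's easier to compute the probability that all 29 are distinct.
P(all distinct) = 400/400 · 399/400 · ··· · 372/400 ≈ 0.3535.
So the probability of at least one match is 1 − 0.3535 = 0.6465.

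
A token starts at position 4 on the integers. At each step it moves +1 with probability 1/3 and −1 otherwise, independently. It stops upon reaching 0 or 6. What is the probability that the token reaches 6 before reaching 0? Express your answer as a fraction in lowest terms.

5/21

Let r = q/p = (2/3)/(1/3) = 2. The recurrence P(i) = p·P(i+1) + q·P(i−1) with P(0)=0, P(6)=1 gives P(i) = (1 − r^i)/(1 − r^6).
P(4) = (1 − (2)^4) / (1 − (2)^6) = 5/21.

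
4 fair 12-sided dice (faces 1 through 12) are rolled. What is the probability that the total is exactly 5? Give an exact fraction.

1/5184

There are 12^4 = 20736 equally likely outcomes.
The number of ordered 4-tuples from {1,…,12} summing to 5 is 4.
P(sum = 5) = 4/20736 = 1/5184.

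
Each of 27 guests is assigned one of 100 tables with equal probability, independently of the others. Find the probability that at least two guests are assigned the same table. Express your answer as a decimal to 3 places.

It's easier to compute the probability that all 27 are distinct.
P(all distinct) = 100/100 · 99/100 · ··· · 74/100 ≈ 0.021.
So the probability of at least one match is 1 − 0.021 = 0.979.

0.979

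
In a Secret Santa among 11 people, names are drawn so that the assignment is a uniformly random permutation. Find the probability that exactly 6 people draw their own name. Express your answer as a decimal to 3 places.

Choose which 6 of the 11 are fixed: C(11,6) = 462 ways.
The remaining 5 must have no fixed point: D(5) = 44.
P = 462·44/39916800 = 11/21600 ≈ 0.001.

0.001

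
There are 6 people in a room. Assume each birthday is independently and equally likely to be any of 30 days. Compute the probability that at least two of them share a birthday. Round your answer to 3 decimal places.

It's easier to compute the probability that all 6 are distinct.
P(all distinct) = 30/30 · 29/30 · ··· · 25/30 ≈ 0.586.
So the probability of at least one match is 1 − 0.586 = 0.414.

0.414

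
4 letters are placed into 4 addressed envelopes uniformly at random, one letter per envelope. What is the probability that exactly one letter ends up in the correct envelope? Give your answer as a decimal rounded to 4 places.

Choose which one is fixed: C(4,1) = 4 ways.
The remaining 3 must have no fixed point: D(3) = 2.
P = 4·2/24 = 1/3 ≈ 0.3333.

0.3333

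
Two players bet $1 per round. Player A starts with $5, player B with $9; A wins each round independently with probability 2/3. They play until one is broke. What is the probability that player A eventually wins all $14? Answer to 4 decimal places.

0.9688

Let r = q/p = (1/3)/(2/3) = 1/2. The recurrence P(i) = p·P(i+1) + q·P(i−1) with P(0)=0, P(14)=1 gives P(i) = (1 − r^i)/(1 − r^14).
P(5) = (1 − (1/2)^5) / (1 − (1/2)^14) = 15872/16383 ≈ 0.9688.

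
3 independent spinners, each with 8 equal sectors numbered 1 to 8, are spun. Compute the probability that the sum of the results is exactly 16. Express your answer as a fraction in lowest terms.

There are 8^3 = 512 equally likely outcomes.
The number of ordered 3-tuples from {1,…,8} summing to 16 is 42.
P(sum = 16) = 42/512 = 21/256.

21/256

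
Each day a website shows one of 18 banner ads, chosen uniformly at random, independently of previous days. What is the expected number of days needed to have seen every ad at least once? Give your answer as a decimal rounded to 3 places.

After i distinct types are collected, each trial gives a new one with probability (18−i)/18, so the expected wait for the next new type is 18/(18−i).
E = 18/18 + 18/17 + 18/16 + 18/15 + 18/14 + 18/13 + 18/12 + 18/11 + 18/10 + 18/9 + 18/8 + 18/7 + 18/6 + 18/5 + 18/4 + 18/3 + 18/2 + 18/1 = 42822903/680680 ≈ 62.912.

62.912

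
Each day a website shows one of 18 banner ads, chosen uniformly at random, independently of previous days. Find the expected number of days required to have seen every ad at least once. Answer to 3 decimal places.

62.912

After i distinct types are collected, each trial gives a new one with probability (18−i)/18, so the expected wait for the next new type is 18/(18−i).
E = 18/18 + 18/17 + 18/16 + 18/15 + 18/14 + 18/13 + 18/12 + 18/11 + 18/10 + 18/9 + 18/8 + 18/7 + 18/6 + 18/5 + 18/4 + 18/3 + 18/2 + 18/1 = 42822903/680680 ≈ 62.912.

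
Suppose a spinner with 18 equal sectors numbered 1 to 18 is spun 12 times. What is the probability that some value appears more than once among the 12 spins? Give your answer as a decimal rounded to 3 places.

0.992

P(all 12 different) = 18/18 · 17/18 · ··· · 7/18 ≈ 0.008.
P(at least two equal) = 1 − 0.008 = 0.992.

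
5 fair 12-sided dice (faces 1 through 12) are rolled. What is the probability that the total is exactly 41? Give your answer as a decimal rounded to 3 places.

0.029

There are 12^5 = 248832 equally likely outcomes.
The number of ordered 5-tuples from {1,…,12} summing to 41 is 7205.
P(sum = 41) = 7205/248832 ≈ 0.029.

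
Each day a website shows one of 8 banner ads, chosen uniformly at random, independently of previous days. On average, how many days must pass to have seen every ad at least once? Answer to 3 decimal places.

After i distinct types are collected, each trial gives a new one with probability (8−i)/8, so the expected wait for the next new type is 8/(8−i).
E = 8/8 + 8/7 + 8/6 + 8/5 + 8/4 + 8/3 + 8/2 + 8/1 = 761/35 ≈ 21.743.

21.743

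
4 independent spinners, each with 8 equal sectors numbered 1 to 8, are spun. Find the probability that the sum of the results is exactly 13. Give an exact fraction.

51/1024

There are 8^4 = 4096 equally likely outcomes.
The number of ordered 4-tuples from {1,…,8} summing to 13 is 204.
P(sum = 13) = 204/4096 = 51/1024.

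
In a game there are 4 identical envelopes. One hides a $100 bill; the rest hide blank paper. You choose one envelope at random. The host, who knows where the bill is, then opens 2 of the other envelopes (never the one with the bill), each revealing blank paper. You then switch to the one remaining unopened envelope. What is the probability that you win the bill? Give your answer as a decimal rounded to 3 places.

0.750

Your original envelope holds the bill with probability 1/4, so the other 3 collectively hold it with probability 3/4.
The host can always find 2 empty envelopes to open, so the reveals don't change that 3/4; it is now spread over the 1 remaining unopened envelope.
P(win by switching) = (3/4) · (1/1) = 3/4 ≈ 0.750.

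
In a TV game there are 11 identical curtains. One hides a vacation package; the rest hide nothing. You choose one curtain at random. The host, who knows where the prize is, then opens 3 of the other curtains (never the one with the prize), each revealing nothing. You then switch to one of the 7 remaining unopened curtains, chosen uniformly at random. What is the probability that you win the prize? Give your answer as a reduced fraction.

10/77

Your original curtain holds the prize with probability 1/11, so the other 10 collectively hold it with probability 10/11.
The host can always find 3 empty curtains to open, so the reveals don't change that 10/11; it is now spread over the 7 remaining unopened curtains.
P(win by switching) = (10/11) · (1/7) = 10/77.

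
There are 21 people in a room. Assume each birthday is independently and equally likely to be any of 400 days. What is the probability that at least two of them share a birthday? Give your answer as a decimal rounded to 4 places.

0.4139

It's easier to compute the probability that all 21 are distinct.
P(all distinct) = 400/400 · 399/400 · ··· · 380/400 ≈ 0.5861.
So the probability of at least one match is 1 − 0.5861 = 0.4139.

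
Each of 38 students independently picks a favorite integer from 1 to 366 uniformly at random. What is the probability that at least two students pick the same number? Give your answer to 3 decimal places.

0.863

It's easier to compute the probability that all 38 are distinct.
P(all distinct) = 366/366 · 365/366 · ··· · 329/366 ≈ 0.137.
So the probability of at least one match is 1 − 0.137 = 0.863.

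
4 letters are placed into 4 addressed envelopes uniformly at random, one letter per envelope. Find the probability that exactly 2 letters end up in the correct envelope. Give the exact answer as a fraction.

Choose which 2 of the 4 are fixed: C(4,2) = 6 ways.
The remaining 2 must have no fixed point: D(2) = 1.
P = 6·1/24 = 1/4.

1/4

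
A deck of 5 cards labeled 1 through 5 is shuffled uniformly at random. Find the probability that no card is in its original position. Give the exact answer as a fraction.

This is the derangement probability: permutations of 5 with no fixed point.
D(5) = 5! · (1 − 1/1! + 1/2! − ··· + (−1)^5/5!) = 44.
P = 44/120 = 11/30.

11/30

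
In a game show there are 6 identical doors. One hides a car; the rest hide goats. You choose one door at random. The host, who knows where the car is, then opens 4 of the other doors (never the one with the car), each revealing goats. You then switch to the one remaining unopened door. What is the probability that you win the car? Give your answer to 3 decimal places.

0.833

Your original door holds the car with probability 1/6, so the other 5 collectively hold it with probability 5/6.
The host can always find 4 empty doors to open, so the reveals don't change that 5/6; it is now spread over the 1 remaining unopened door.
P(win by switching) = (5/6) · (1/1) = 5/6 ≈ 0.833.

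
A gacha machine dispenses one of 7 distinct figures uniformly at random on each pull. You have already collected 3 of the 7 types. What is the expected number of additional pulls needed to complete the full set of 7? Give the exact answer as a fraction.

Starting from 3 distinct types, each trial gives a new one with probability (7−i)/7 when i types are held, so the wait for the next new type is 7/(7−i).
E = 7/4 + 7/3 + 7/2 + 7/1 = 175/12.

175/12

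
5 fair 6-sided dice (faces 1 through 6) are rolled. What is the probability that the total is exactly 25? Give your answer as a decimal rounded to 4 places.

0.0162

There are 6^5 = 7776 equally likely outcomes.
The number of ordered 5-tuples from {1,…,6} summing to 25 is 126.
P(sum = 25) = 126/7776 = 7/432 ≈ 0.0162.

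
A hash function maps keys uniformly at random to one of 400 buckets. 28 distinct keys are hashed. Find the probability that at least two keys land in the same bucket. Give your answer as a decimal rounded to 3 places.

0.620

It's easier to compute the probability that all 28 are distinct.
P(all distinct) = 400/400 · 399/400 · ··· · 373/400 ≈ 0.380.
So the probability of at least one match is 1 − 0.380 = 0.620.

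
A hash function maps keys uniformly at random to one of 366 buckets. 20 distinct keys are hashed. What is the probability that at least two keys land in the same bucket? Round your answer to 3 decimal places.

It's easier to compute the probability that all 20 are distinct.
P(all distinct) = 366/366 · 365/366 · ··· · 347/366 ≈ 0.589.
So the probability of at least one match is 1 − 0.589 = 0.411.

0.411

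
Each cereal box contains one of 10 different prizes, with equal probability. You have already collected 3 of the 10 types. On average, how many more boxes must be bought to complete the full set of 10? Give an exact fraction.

Starting from 3 distinct types, each trial gives a new one with probability (10−i)/10 when i types are held, so the wait for the next new type is 10/(10−i).
E = 10/7 + 10/6 + 10/5 + 10/4 + 10/3 + 10/2 + 10/1 = 363/14.

363/14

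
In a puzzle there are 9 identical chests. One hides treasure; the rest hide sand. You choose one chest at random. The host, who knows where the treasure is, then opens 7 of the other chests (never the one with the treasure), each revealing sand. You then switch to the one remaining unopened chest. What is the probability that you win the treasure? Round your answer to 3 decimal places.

Your original chest holds the treasure with probability 1/9, so the other 8 collectively hold it with probability 8/9.
The host can always find 7 empty chests to open, so the reveals don't change that 8/9; it is now spread over the 1 remaining unopened chest.
P(win by switching) = (8/9) · (1/1) = 8/9 ≈ 0.889.

0.889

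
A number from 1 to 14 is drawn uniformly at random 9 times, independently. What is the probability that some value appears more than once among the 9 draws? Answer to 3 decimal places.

P(all 9 different) = 14/14 · 13/14 · ··· · 6/14 ≈ 0.035.
P(at least two equal) = 1 − 0.035 = 0.965.

0.965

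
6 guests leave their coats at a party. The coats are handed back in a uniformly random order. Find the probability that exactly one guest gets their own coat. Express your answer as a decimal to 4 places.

Choose which one is fixed: C(6,1) = 6 ways.
The remaining 5 must have no fixed point: D(5) = 44.
P = 6·44/720 = 11/30 ≈ 0.3667.

0.3667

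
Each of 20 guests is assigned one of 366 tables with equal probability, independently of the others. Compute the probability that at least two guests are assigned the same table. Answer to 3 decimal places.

It's easier to compute the probability that all 20 are distinct.
P(all distinct) = 366/366 · 365/366 · ··· · 347/366 ≈ 0.589.
So the probability of at least one match is 1 − 0.589 = 0.411.

0.411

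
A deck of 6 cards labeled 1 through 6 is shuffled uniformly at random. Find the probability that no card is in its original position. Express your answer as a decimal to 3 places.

0.368

This is the derangement probability: permutations of 6 with no fixed point.
D(6) = 6! · (1 − 1/1! + 1/2! − ··· + (−1)^6/6!) = 265.
P = 265/720 = 53/144 ≈ 0.368.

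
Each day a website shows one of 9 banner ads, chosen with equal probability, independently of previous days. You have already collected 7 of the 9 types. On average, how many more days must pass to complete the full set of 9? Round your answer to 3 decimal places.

Starting from 7 distinct types, each trial gives a new one with probability (9−i)/9 when i types are held, so the wait for the next new type is 9/(9−i).
E = 9/2 + 9/1 = 27/2 ≈ 13.500.

13.500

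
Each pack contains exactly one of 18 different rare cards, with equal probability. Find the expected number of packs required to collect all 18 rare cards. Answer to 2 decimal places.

After i distinct types are collected, each trial gives a new one with probability (18−i)/18, so the expected wait for the next new type is 18/(18−i).
E = 18/18 + 18/17 + 18/16 + 18/15 + 18/14 + 18/13 + 18/12 + 18/11 + 18/10 + 18/9 + 18/8 + 18/7 + 18/6 + 18/5 + 18/4 + 18/3 + 18/2 + 18/1 = 42822903/680680 ≈ 62.91.

62.91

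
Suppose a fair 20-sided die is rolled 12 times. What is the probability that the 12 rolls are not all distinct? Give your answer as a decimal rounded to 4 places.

P(all 12 different) = 20/20 · 19/20 · ··· · 9/20 ≈ 0.0147.
P(at least two equal) = 1 − 0.0147 = 0.9853.

0.9853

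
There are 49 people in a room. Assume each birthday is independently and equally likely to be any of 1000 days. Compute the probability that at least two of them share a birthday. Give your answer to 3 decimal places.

0.697

It's easier to compute the probability that all 49 are distinct.
P(all distinct) = 1000/1000 · 999/1000 · ··· · 952/1000 ≈ 0.303.
So the probability of at least one match is 1 − 0.303 = 0.697.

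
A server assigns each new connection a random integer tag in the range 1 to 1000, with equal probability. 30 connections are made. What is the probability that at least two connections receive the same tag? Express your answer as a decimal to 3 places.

0.356

It's easier to compute the probability that all 30 are distinct.
P(all distinct) = 1000/1000 · 999/1000 · ··· · 971/1000 ≈ 0.644.
So the probability of at least one match is 1 − 0.644 = 0.356.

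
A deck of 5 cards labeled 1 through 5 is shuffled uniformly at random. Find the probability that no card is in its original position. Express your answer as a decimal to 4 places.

This is the derangement probability: permutations of 5 with no fixed point.
D(5) = 5! · (1 − 1/1! + 1/2! − ··· + (−1)^5/5!) = 44.
P = 44/120 = 11/30 ≈ 0.3667.

0.3667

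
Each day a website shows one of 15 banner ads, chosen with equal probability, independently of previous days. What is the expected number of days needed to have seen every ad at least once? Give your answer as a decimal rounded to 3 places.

After i distinct types are collected, each trial gives a new one with probability (15−i)/15, so the expected wait for the next new type is 15/(15−i).
E = 15/15 + 15/14 + 15/13 + 15/12 + 15/11 + 15/10 + 15/9 + 15/8 + 15/7 + 15/6 + 15/5 + 15/4 + 15/3 + 15/2 + 15/1 = 1195757/24024 ≈ 49.773.

49.773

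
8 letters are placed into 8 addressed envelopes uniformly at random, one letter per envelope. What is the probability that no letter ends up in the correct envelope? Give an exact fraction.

This is the derangement probability: permutations of 8 with no fixed point.
D(8) = 8! · (1 − 1/1! + 1/2! − ··· + (−1)^8/8!) = 14833.
P = 14833/40320 = 2119/5760.

2119/5760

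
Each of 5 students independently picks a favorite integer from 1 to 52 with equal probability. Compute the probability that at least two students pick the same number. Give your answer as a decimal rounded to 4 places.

0.1797

It's easier to compute the probability that all 5 are distinct.
P(all distinct) = 52/52 · 51/52 · ··· · 48/52 ≈ 0.8203.
So the probability of at least one match is 1 − 0.8203 = 0.1797.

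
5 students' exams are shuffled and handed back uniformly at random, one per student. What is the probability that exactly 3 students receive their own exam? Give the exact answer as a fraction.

Choose which 3 of the 5 are fixed: C(5,3) = 10 ways.
The remaining 2 must have no fixed point: D(2) = 1.
P = 10·1/120 = 1/12.

1/12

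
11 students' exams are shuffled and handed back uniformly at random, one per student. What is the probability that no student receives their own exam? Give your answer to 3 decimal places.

This is the derangement probability: permutations of 11 with no fixed point.
D(11) = 11! · (1 − 1/1! + 1/2! − ··· + (−1)^11/11!) = 14684570.
P = 14684570/39916800 = 1468457/3991680 ≈ 0.368.

0.368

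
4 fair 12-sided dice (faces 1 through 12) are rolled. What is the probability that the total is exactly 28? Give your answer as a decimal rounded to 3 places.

There are 12^4 = 20736 equally likely outcomes.
The number of ordered 4-tuples from {1,…,12} summing to 28 is 1111.
P(sum = 28) = 1111/20736 ≈ 0.054.

0.054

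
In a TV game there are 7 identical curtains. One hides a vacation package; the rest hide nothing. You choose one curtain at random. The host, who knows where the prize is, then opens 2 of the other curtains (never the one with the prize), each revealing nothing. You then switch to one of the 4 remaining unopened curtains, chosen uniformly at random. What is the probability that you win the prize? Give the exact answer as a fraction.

3/14

Your original curtain holds the prize with probability 1/7, so the other 6 collectively hold it with probability 6/7.
The host can always find 2 empty curtains to open, so the reveals don't change that 6/7; it is now spread over the 4 remaining unopened curtains.
P(win by switching) = (6/7) · (1/4) = 3/14.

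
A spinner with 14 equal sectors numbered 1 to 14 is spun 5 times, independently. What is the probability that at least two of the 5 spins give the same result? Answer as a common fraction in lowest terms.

P(all 5 different) = 14/14 · 13/14 · ··· · 10/14 = 2145/4802.
P(at least two equal) = 1 − 2145/4802 = 2657/4802.

2657/4802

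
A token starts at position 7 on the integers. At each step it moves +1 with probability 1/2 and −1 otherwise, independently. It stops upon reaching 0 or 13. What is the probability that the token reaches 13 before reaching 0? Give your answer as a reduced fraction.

With a fair step, P(i) = ½P(i−1) + ½P(i+1) with P(0)=0, P(13)=1 has the linear solution P(i) = i/13.
P(7) = 7/13.

7/13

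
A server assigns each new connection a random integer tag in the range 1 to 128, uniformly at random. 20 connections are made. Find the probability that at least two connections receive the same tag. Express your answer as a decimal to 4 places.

It's easier to compute the probability that all 20 are distinct.
P(all distinct) = 128/128 · 127/128 · ··· · 109/128 ≈ 0.2089.
So the probability of at least one match is 1 − 0.2089 = 0.7911.

0.7911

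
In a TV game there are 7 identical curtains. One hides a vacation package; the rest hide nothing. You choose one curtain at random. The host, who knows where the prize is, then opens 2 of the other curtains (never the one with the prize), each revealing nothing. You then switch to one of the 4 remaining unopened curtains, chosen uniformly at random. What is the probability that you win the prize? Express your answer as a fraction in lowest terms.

Your original curtain holds the prize with probability 1/7, so the other 6 collectively hold it with probability 6/7.
The host can always find 2 empty curtains to open, so the reveals don't change that 6/7; it is now spread over the 4 remaining unopened curtains.
P(win by switching) = (6/7) · (1/4) = 3/14.

3/14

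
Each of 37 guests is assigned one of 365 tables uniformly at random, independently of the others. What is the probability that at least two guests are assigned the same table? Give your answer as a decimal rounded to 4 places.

0.8487

It's easier to compute the probability that all 37 are distinct.
P(all distinct) = 365/365 · 364/365 · ··· · 329/365 ≈ 0.1513.
So the probability of at least one match is 1 − 0.1513 = 0.8487.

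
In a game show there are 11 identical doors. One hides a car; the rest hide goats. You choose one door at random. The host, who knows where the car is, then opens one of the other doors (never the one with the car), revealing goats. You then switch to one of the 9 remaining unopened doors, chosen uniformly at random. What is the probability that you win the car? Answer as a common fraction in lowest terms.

10/99

Your original door holds the car with probability 1/11, so the other 10 collectively hold it with probability 10/11.
The host can always find an empty door to open, so this doesn't change that 10/11; it is now spread over the 9 remaining unopened doors.
P(win by switching) = (10/11) · (1/9) = 10/99.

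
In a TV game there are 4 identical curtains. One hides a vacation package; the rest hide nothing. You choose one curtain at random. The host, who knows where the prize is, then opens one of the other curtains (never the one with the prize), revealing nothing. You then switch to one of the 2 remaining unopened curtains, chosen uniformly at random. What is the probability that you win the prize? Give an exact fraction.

Your original curtain holds the prize with probability 1/4, so the other 3 collectively hold it with probability 3/4.
The host can always find an empty curtain to open, so this doesn't change that 3/4; it is now spread over the 2 remaining unopened curtains.
P(win by switching) = (3/4) · (1/2) = 3/8.

3/8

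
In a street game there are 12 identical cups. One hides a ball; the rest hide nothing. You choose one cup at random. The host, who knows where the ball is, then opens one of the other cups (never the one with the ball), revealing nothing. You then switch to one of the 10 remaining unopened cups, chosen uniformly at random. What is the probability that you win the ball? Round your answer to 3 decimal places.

Your original cup holds the ball with probability 1/12, so the other 11 collectively hold it with probability 11/12.
The host can always find an empty cup to open, so this doesn't change that 11/12; it is now spread over the 10 remaining unopened cups.
P(win by switching) = (11/12) · (1/10) = 11/120 ≈ 0.092.

0.092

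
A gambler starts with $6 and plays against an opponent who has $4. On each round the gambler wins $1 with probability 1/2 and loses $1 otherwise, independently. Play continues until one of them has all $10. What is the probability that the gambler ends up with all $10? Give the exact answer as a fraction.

3/5

With a fair step, P(i) = ½P(i−1) + ½P(i+1) with P(0)=0, P(10)=1 has the linear solution P(i) = i/10.
P(6) = 6/10 = 3/5.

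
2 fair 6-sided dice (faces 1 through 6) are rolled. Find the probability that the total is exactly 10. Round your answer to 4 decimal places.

There are 6^2 = 36 equally likely outcomes.
The number of ordered 2-tuples from {1,…,6} summing to 10 is 3.
P(sum = 10) = 3/36 = 1/12 ≈ 0.0833.

0.0833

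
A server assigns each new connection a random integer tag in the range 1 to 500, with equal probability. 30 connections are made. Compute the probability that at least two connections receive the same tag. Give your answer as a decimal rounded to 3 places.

0.588

It's easier to compute the probability that all 30 are distinct.
P(all distinct) = 500/500 · 499/500 · ··· · 471/500 ≈ 0.412.
So the probability of at least one match is 1 − 0.412 = 0.588.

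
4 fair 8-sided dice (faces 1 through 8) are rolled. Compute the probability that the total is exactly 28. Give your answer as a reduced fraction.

35/4096

There are 8^4 = 4096 equally likely outcomes.
The number of ordered 4-tuples from {1,…,8} summing to 28 is 35.
P(sum = 28) = 35/4096.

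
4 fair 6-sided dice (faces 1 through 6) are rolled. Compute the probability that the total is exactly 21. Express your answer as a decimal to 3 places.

0.015

There are 6^4 = 1296 equally likely outcomes.
The number of ordered 4-tuples from {1,…,6} summing to 21 is 20.
P(sum = 21) = 20/1296 = 5/324 ≈ 0.015.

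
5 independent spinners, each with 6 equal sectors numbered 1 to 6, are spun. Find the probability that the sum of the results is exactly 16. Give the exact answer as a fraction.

245/2592

There are 6^5 = 7776 equally likely outcomes.
The number of ordered 5-tuples from {1,…,6} summing to 16 is 735.
P(sum = 16) = 735/7776 = 245/2592.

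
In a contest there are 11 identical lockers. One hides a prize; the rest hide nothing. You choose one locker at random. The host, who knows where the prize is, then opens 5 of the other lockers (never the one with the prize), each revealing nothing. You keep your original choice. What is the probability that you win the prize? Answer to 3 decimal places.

0.091

The host can always open 5 empty lockers regardless of your choice, so the reveals give no information about your original locker.
P(win by staying) = 1/11 ≈ 0.091.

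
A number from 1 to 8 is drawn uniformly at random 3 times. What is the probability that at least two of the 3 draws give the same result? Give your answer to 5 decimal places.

P(all 3 different) = 8/8 · 7/8 · ··· · 6/8 ≈ 0.65625.
P(at least two equal) = 1 − 0.65625 = 0.34375.

0.34375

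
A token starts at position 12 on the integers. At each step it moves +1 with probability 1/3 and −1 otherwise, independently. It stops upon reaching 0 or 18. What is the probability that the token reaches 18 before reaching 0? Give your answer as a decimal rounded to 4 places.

Let r = q/p = (2/3)/(1/3) = 2. The recurrence P(i) = p·P(i+1) + q·P(i−1) with P(0)=0, P(18)=1 gives P(i) = (1 − r^i)/(1 − r^18).
P(12) = (1 − (2)^12) / (1 − (2)^18) = 65/4161 ≈ 0.0156.

0.0156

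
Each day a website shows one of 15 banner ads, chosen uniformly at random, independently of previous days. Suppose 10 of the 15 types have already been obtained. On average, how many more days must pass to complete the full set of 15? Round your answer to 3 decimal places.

Starting from 10 distinct types, each trial gives a new one with probability (15−i)/15 when i types are held, so the wait for the next new type is 15/(15−i).
E = 15/5 + 15/4 + 15/3 + 15/2 + 15/1 = 137/4 ≈ 34.250.

34.250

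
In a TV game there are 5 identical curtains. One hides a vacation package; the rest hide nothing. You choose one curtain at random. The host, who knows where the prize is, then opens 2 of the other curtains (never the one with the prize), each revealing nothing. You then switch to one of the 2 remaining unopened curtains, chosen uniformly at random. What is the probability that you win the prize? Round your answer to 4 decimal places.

Your original curtain holds the prize with probability 1/5, so the other 4 collectively hold it with probability 4/5.
The host can always find 2 empty curtains to open, so the reveals don't change that 4/5; it is now spread over the 2 remaining unopened curtains.
P(win by switching) = (4/5) · (1/2) = 2/5 ≈ 0.4000.

0.4000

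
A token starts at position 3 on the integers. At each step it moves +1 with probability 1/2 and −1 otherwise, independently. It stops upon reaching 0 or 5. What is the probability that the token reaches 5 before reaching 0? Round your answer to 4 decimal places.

With a fair step, P(i) = ½P(i−1) + ½P(i+1) with P(0)=0, P(5)=1 has the linear solution P(i) = i/5.
P(3) = 3/5 ≈ 0.6000.

0.6000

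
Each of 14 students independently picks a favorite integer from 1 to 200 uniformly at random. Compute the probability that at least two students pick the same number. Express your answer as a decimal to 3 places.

0.372

It's easier to compute the probability that all 14 are distinct.
P(all distinct) = 200/200 · 199/200 · ··· · 187/200 ≈ 0.628.
So the probability of at least one match is 1 − 0.628 = 0.372.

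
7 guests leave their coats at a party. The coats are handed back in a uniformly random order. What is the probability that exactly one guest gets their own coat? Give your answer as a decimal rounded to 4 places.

Choose which one is fixed: C(7,1) = 7 ways.
The remaining 6 must have no fixed point: D(6) = 265.
P = 7·265/5040 = 53/144 ≈ 0.3681.

0.3681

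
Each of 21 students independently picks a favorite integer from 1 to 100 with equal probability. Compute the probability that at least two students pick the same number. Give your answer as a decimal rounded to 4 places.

0.8957

It's easier to compute the probability that all 21 are distinct.
P(all distinct) = 100/100 · 99/100 · ··· · 80/100 ≈ 0.1043.
So the probability of at least one match is 1 − 0.1043 = 0.8957.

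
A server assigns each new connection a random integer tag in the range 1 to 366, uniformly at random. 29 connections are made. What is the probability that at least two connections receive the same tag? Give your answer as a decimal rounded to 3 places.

0.680

It's easier to compute the probability that all 29 are distinct.
P(all distinct) = 366/366 · 365/366 · ··· · 338/366 ≈ 0.320.
So the probability of at least one match is 1 − 0.320 = 0.680.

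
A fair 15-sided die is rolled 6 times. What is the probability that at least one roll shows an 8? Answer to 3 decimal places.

P(no roll shows an 8) = (14/15)^6 ≈ 0.661.
P(at least one) = 1 − 0.661 = 0.339.

0.339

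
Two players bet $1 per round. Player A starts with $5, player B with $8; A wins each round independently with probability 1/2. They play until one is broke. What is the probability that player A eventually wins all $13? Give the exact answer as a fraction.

5/13

With a fair step, P(i) = ½P(i−1) + ½P(i+1) with P(0)=0, P(13)=1 has the linear solution P(i) = i/13.
P(5) = 5/13.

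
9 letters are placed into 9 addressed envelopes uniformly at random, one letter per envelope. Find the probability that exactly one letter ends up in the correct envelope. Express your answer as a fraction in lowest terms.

Choose which one is fixed: C(9,1) = 9 ways.
The remaining 8 must have no fixed point: D(8) = 14833.
P = 9·14833/362880 = 2119/5760.

2119/5760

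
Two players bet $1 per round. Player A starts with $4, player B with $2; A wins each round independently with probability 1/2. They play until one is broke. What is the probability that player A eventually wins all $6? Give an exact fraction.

With a fair step, P(i) = ½P(i−1) + ½P(i+1) with P(0)=0, P(6)=1 has the linear solution P(i) = i/6.
P(4) = 4/6 = 2/3.

2/3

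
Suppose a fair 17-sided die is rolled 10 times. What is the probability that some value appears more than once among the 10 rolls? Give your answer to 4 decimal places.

P(all 10 different) = 17/17 · 16/17 · ··· · 8/17 ≈ 0.0350.
P(at least two equal) = 1 − 0.0350 = 0.9650.

0.9650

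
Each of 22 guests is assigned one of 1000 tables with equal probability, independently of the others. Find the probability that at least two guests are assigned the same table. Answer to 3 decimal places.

0.208

It's easier to compute the probability that all 22 are distinct.
P(all distinct) = 1000/1000 · 999/1000 · ··· · 979/1000 ≈ 0.792.
So the probability of at least one match is 1 − 0.792 = 0.208.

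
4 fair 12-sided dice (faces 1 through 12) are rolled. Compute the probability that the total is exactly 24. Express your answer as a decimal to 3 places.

There are 12^4 = 20736 equally likely outcomes.
The number of ordered 4-tuples from {1,…,12} summing to 24 is 1111.
P(sum = 24) = 1111/20736 ≈ 0.054.

0.054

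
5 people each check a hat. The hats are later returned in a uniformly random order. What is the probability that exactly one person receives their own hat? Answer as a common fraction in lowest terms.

Choose which one is fixed: C(5,1) = 5 ways.
The remaining 4 must have no fixed point: D(4) = 9.
P = 5·9/120 = 3/8.

3/8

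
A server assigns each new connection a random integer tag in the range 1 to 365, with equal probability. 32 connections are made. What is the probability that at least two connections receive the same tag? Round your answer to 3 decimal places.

0.753

It's easier to compute the probability that all 32 are distinct.
P(all distinct) = 365/365 · 364/365 · ··· · 334/365 ≈ 0.247.
So the probability of at least one match is 1 − 0.247 = 0.753.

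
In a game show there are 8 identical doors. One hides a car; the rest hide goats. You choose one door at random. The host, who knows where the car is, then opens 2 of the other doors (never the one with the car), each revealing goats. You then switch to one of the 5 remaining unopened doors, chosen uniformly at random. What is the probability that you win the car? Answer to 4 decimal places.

0.1750

Your original door holds the car with probability 1/8, so the other 7 collectively hold it with probability 7/8.
The host can always find 2 empty doors to open, so the reveals don't change that 7/8; it is now spread over the 5 remaining unopened doors.
P(win by switching) = (7/8) · (1/5) = 7/40 ≈ 0.1750.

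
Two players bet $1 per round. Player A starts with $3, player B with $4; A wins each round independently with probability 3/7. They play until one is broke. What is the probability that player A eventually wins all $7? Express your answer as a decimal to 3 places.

Let r = q/p = (4/7)/(3/7) = 4/3. The recurrence P(i) = p·P(i+1) + q·P(i−1) with P(0)=0, P(7)=1 gives P(i) = (1 − r^i)/(1 − r^7).
P(3) = (1 − (4/3)^3) / (1 − (4/3)^7) = 2997/14197 ≈ 0.211.

0.211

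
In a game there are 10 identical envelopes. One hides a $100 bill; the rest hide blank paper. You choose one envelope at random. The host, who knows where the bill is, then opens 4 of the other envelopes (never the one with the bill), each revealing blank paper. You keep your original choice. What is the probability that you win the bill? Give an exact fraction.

The host can always open 4 empty envelopes regardless of your choice, so the reveals give no information about your original envelope.
P(win by staying) = 1/10.

1/10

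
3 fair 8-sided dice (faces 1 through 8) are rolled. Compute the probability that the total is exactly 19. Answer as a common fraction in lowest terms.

21/512

There are 8^3 = 512 equally likely outcomes.
The number of ordered 3-tuples from {1,…,8} summing to 19 is 21.
P(sum = 19) = 21/512.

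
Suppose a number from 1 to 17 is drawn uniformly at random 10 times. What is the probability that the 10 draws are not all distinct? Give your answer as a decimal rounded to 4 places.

P(all 10 different) = 17/17 · 16/17 · ··· · 8/17 ≈ 0.0350.
P(at least two equal) = 1 − 0.0350 = 0.9650.

0.9650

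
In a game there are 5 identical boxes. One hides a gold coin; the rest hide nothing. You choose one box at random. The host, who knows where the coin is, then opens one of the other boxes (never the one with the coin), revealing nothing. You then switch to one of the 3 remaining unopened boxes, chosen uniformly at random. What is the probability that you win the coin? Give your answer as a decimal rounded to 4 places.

0.2667

Your original box holds the coin with probability 1/5, so the other 4 collectively hold it with probability 4/5.
The host can always find an empty box to open, so this doesn't change that 4/5; it is now spread over the 3 remaining unopened boxes.
P(win by switching) = (4/5) · (1/3) = 4/15 ≈ 0.2667.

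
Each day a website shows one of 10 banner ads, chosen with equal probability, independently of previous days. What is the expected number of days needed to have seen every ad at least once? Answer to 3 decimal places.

After i distinct types are collected, each trial gives a new one with probability (10−i)/10, so the expected wait for the next new type is 10/(10−i).
E = 10/10 + 10/9 + 10/8 + 10/7 + 10/6 + 10/5 + 10/4 + 10/3 + 10/2 + 10/1 = 7381/252 ≈ 29.290.

29.290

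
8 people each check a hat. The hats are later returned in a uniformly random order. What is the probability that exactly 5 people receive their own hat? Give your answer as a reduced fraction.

Choose which 5 of the 8 are fixed: C(8,5) = 56 ways.
The remaining 3 must have no fixed point: D(3) = 2.
P = 56·2/40320 = 1/360.

1/360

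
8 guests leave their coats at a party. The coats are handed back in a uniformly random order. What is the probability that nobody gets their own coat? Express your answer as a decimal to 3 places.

0.368

This is the derangement probability: permutations of 8 with no fixed point.
D(8) = 8! · (1 − 1/1! + 1/2! − ··· + (−1)^8/8!) = 14833.
P = 14833/40320 = 2119/5760 ≈ 0.368.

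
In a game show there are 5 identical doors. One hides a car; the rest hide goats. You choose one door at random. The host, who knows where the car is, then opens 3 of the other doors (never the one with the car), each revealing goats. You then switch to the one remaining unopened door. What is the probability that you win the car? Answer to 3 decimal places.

Your original door holds the car with probability 1/5, so the other 4 collectively hold it with probability 4/5.
The host can always find 3 empty doors to open, so the reveals don't change that 4/5; it is now spread over the 1 remaining unopened door.
P(win by switching) = (4/5) · (1/1) = 4/5 ≈ 0.800.

0.800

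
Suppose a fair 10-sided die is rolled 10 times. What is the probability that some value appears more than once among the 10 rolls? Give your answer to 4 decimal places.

P(all 10 different) = 10/10 · 9/10 · ··· · 1/10 ≈ 0.0004.
P(at least two equal) = 1 − 0.0004 = 0.9996.

0.9996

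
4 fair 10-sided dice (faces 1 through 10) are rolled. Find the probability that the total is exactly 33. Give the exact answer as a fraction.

3/250

There are 10^4 = 10000 equally likely outcomes.
The number of ordered 4-tuples from {1,…,10} summing to 33 is 120.
P(sum = 33) = 120/10000 = 3/250.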